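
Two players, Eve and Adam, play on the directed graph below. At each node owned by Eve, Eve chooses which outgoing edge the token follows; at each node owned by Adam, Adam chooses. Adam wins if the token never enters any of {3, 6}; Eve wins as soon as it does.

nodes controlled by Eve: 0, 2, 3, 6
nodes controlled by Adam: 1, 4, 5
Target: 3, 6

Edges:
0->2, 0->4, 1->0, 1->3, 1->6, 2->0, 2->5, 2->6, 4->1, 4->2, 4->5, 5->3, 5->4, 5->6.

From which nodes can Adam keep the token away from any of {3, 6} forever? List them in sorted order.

A0 = {3, 6}
A1: add {2} — 2 (Eve) has 2→6.
A2: add {0} — 0 (Eve) has 0→2.
A3: add {1} — 1 (Adam): all of {0, 3, 6} already in.
A4 = A3; e.g. 4 (Adam) can still go to 5. Fixed point.
Eve's attractor = {0, 1, 2, 3, 6}; Adam avoids the target exactly from the complement.

4, 5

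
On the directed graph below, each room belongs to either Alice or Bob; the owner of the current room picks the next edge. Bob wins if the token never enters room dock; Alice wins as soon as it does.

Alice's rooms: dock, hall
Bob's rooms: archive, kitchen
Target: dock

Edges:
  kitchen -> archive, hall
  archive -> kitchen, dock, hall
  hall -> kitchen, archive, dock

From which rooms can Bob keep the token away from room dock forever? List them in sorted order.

A0 = {dock}
A1: add {hall} — hall (Alice) has hall→dock.
A2 = A1; e.g. kitchen (Bob) can still go to archive. Fixed point.
Alice's attractor = {dock, hall}; Bob avoids the target exactly from the complement.

archive, kitchen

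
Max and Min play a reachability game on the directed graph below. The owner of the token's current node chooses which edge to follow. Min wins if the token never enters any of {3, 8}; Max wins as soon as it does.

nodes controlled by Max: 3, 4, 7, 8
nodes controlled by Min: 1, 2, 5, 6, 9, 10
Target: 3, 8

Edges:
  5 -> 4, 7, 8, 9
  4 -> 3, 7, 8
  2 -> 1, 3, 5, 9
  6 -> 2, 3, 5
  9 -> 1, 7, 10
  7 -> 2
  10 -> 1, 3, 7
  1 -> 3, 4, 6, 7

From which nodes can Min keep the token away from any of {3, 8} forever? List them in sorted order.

A0 = {3, 8}
A1: add {4} — 4 (Max) has 4→3.
A2 = A1; e.g. 1 (Min) can still go to 6. Fixed point.
Max's attractor = {3, 4, 8}; Min avoids the target exactly from the complement.

1, 2, 5, 6, 7, 9, 10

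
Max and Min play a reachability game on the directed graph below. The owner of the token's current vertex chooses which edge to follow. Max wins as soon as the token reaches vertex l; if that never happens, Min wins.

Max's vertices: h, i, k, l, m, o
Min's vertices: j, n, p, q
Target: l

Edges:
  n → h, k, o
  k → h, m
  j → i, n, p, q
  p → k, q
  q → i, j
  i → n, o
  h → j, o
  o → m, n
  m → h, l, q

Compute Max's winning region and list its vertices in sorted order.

h, i, k, l, m, n, o

A0 = {l}
A1: add {m} — m (Max) has m→l.
A2: add {k, o} — k (Max) has k→m; o (Max) has o→m.
A3: add {h, i} — h (Max) has h→o; i (Max) has i→o.
A4: add {n} — n (Min): all of {h, k, o} already in.
A5 = A4; e.g. j (Min) can still go to p. Fixed point.
Max's winning region = {h, i, k, l, m, n, o}.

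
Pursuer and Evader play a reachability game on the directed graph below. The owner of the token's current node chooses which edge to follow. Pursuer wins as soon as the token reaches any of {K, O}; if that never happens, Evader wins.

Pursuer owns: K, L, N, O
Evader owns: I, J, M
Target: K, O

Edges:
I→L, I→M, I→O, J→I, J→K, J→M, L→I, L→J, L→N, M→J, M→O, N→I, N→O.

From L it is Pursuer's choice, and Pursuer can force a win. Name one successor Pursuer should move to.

N

A0 = {K, O}
A1: add {N} — N (Pursuer) has N→O.
A2: add {L} — L (Pursuer) has L→N.
A3 = A2; e.g. I (Evader) can still go to M. Fixed point.
From L, successor N is in the attractor (rank 1); the other successors I, J are not.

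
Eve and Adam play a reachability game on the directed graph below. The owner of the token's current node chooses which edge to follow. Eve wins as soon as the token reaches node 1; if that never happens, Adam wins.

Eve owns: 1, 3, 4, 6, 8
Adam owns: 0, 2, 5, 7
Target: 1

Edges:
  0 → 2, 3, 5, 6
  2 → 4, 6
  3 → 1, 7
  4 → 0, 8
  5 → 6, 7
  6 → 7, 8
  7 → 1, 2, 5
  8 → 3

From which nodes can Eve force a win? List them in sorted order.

1, 2, 3, 4, 6, 8

A0 = {1}
A1: add {3} — 3 (Eve) has 3→1.
A2: add {8} — 8 (Eve) has 8→3.
A3: add {4, 6} — 4 (Eve) has 4→8; 6 (Eve) has 6→8.
A4: add {2} — 2 (Adam): all of {4, 6} already in.
A5 = A4; e.g. 0 (Adam) can still go to 5. Fixed point.
Eve's winning region = {1, 2, 3, 4, 6, 8}.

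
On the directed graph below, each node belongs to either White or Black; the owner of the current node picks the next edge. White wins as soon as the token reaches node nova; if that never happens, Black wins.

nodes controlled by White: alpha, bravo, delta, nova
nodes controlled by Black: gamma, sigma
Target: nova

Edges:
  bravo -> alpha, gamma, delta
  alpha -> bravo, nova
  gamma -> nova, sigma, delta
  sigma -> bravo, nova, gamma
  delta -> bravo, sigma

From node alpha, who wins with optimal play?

White

A0 = {nova}
A1: add {alpha} — alpha (White) has alpha→nova.
alpha ∈ A1, so White can force the target.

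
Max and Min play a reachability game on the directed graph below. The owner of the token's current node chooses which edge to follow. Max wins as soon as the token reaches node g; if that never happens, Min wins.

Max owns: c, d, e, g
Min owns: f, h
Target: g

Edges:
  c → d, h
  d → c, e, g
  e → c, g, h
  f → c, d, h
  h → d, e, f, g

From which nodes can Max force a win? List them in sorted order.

c, d, e, g

A0 = {g}
A1: add {d, e} — d (Max) has d→g; e (Max) has e→g.
A2: add {c} — c (Max) has c→d.
A3 = A2; e.g. f (Min) can still go to h. Fixed point.
Max's winning region = {c, d, e, g}.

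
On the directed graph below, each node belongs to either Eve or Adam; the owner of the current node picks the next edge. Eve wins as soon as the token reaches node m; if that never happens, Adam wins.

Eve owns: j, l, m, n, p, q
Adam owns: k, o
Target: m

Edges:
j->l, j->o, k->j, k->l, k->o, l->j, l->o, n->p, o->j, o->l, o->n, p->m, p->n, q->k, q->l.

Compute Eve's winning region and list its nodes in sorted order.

A0 = {m}
A1: add {p} — p (Eve) has p→m.
A2: add {n} — n (Eve) has n→p.
A3 = A2; e.g. j (Eve) has no edge into A2. Fixed point.
Eve's winning region = {m, n, p}.

m, n, p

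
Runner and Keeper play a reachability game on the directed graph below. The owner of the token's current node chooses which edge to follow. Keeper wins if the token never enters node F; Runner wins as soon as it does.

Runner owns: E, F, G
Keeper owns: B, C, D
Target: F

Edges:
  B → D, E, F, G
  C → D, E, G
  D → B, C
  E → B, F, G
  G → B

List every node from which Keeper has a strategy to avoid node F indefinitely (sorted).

A0 = {F}
A1: add {E} — E (Runner) has E→F.
A2 = A1; e.g. B (Keeper) can still go to D. Fixed point.
Runner's attractor = {E, F}; Keeper avoids the target exactly from the complement.

B, C, D, G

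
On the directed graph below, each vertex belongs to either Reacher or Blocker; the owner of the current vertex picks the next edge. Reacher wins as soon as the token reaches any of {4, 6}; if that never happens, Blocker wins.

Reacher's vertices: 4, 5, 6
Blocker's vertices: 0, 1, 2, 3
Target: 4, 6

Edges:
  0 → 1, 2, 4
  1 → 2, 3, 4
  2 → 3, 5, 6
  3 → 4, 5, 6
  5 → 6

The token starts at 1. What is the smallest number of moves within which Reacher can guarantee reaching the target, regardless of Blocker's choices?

4

A0 = {4, 6}
A1: add {5} — 5 (Reacher) has 5→6.
A2: add {3} — 3 (Blocker): all of {4, 5, 6} already in.
A3: add {2} — 2 (Blocker): all of {3, 5, 6} already in.
A4: add {1} — 1 (Blocker): all of {2, 3, 4} already in.
1 enters the attractor at level 4, so Reacher can force the target in 4 moves from there.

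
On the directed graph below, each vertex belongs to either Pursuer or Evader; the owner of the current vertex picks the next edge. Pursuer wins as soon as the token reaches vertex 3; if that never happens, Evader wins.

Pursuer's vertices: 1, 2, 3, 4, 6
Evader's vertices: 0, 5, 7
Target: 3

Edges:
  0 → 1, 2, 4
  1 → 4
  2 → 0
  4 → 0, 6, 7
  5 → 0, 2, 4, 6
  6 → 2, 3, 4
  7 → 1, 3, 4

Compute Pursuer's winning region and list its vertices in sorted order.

1, 3, 4, 6, 7

A0 = {3}
A1: add {6} — 6 (Pursuer) has 6→3.
A2: add {4} — 4 (Pursuer) has 4→6.
A3: add {1} — 1 (Pursuer) has 1→4.
A4: add {7} — 7 (Evader): all of {1, 3, 4} already in.
A5 = A4; e.g. 0 (Evader) can still go to 2. Fixed point.
Pursuer's winning region = {1, 3, 4, 6, 7}.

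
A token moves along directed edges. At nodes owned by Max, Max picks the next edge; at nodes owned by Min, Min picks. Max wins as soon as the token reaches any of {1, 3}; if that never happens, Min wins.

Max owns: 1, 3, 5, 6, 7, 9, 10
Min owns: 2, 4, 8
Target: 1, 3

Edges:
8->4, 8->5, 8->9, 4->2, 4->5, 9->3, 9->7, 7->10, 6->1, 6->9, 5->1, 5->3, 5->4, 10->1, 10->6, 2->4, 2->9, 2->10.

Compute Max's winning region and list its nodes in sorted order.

1, 3, 5, 6, 7, 9, 10

A0 = {1, 3}
A1: add {5, 6, 9, 10} — 5 (Max) has 5→1; 6 (Max) has 6→1; 9 (Max) has 9→3; 10 (Max) has 10→1.
A2: add {7} — 7 (Max) has 7→10.
A3 = A2; e.g. 2 (Min) can still go to 4. Fixed point.
Max's winning region = {1, 3, 5, 6, 7, 9, 10}.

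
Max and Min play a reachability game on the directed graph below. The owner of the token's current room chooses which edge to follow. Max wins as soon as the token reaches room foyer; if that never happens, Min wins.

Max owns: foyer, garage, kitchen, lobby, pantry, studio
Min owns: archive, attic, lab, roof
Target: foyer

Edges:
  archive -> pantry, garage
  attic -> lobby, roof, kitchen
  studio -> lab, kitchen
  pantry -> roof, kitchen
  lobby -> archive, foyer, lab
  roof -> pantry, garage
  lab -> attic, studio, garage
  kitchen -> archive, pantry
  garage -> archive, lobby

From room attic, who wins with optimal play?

Min

A0 = {foyer}
A1: add {lobby} — lobby (Max) has lobby→foyer.
A2: add {garage} — garage (Max) has garage→lobby.
A3 = A2; e.g. archive (Min) can still go to pantry. Fixed point.
attic never enters the attractor, so Min can avoid the target forever.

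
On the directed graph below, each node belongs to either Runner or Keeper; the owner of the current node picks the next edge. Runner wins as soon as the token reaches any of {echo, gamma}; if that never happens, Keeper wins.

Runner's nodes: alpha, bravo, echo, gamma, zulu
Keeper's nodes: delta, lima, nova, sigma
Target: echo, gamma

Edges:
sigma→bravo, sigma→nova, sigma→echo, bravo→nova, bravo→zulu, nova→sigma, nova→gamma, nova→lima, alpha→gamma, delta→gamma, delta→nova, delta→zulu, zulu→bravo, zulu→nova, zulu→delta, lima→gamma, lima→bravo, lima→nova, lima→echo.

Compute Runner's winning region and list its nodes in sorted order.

alpha, echo, gamma

A0 = {echo, gamma}
A1: add {alpha} — alpha (Runner) has alpha→gamma.
A2 = A1; e.g. sigma (Keeper) can still go to bravo. Fixed point.
Runner's winning region = {alpha, echo, gamma}.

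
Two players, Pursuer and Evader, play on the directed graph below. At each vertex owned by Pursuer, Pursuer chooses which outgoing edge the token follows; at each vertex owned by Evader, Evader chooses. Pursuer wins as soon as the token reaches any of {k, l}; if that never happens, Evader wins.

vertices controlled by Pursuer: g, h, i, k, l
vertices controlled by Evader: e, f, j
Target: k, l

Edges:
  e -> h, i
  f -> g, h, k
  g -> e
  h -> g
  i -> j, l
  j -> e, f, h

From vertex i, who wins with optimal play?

A0 = {k, l}
A1: add {i} — i (Pursuer) has i→l.
A2 = A1; e.g. e (Evader) can still go to h. Fixed point.
i ∈ A1, so Pursuer can force the target.

Pursuer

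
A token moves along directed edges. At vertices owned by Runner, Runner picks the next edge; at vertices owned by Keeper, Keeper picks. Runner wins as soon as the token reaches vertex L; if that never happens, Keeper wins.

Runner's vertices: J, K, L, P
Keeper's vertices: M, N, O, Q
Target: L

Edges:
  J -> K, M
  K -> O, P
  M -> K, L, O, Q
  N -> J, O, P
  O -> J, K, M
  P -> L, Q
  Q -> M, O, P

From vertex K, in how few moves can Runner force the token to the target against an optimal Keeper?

A0 = {L}
A1: add {P} — P (Runner) has P→L.
A2: add {K} — K (Runner) has K→P.
K enters the attractor at level 2, so Runner can force the target in 2 moves from there.

2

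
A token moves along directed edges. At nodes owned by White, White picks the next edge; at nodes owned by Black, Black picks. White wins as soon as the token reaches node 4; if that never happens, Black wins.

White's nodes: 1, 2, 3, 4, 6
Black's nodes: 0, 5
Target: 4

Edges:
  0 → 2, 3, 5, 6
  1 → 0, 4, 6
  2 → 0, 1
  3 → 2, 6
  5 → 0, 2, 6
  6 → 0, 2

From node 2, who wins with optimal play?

White

A0 = {4}
A1: add {1} — 1 (White) has 1→4.
A2: add {2} — 2 (White) has 2→1.
2 ∈ A2, so White can force the target.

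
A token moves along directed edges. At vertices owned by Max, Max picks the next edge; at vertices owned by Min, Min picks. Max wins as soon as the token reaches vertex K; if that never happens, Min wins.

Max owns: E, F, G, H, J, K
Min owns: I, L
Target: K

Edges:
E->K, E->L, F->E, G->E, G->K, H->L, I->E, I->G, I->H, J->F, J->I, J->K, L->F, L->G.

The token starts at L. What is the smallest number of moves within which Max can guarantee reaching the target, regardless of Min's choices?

3

A0 = {K}
A1: add {E, G, J} — E (Max) has E→K; G (Max) has G→K; J (Max) has J→K.
A2: add {F} — F (Max) has F→E.
A3: add {L} — L (Min): all of {F, G} already in.
L enters the attractor at level 3, so Max can force the target in 3 moves from there.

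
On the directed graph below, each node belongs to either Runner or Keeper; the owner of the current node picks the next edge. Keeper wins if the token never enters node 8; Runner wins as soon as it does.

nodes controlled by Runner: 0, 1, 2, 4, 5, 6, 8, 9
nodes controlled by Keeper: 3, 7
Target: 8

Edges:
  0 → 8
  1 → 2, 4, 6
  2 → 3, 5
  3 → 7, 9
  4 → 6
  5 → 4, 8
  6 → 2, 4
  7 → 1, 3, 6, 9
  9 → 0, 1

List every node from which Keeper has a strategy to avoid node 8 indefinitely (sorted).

3, 7

A0 = {8}
A1: add {0, 5} — 0 (Runner) has 0→8; 5 (Runner) has 5→8.
A2: add {2, 9} — 2 (Runner) has 2→5; 9 (Runner) has 9→0.
A3: add {1, 6} — 1 (Runner) has 1→2; 6 (Runner) has 6→2.
A4: add {4} — 4 (Runner) has 4→6.
A5 = A4; e.g. 3 (Keeper) can still go to 7. Fixed point.
Runner's attractor = {0, 1, 2, 4, 5, 6, 8, 9}; Keeper avoids the target exactly from the complement.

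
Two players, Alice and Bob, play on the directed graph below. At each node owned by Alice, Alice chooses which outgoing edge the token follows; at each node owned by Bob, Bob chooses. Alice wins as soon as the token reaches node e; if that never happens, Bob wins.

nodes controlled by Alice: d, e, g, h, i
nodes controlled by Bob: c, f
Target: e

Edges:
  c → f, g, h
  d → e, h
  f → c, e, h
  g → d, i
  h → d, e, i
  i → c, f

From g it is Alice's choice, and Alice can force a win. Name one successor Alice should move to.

d

A0 = {e}
A1: add {d, h} — d (Alice) has d→e; h (Alice) has h→e.
A2: add {g} — g (Alice) has g→d.
A3 = A2; e.g. c (Bob) can still go to f. Fixed point.
From g, successor d is in the attractor (rank 1); the other successor i is not.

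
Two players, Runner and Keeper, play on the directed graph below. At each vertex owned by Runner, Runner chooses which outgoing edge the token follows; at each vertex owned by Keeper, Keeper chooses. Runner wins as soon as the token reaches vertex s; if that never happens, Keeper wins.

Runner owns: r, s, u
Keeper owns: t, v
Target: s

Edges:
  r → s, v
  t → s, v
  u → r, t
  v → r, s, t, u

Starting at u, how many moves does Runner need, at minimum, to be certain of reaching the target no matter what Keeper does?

2

A0 = {s}
A1: add {r} — r (Runner) has r→s.
A2: add {u} — u (Runner) has u→r.
A3 = A2; e.g. t (Keeper) can still go to v. Fixed point.
u enters the attractor at level 2, so Runner can force the target in 2 moves from there.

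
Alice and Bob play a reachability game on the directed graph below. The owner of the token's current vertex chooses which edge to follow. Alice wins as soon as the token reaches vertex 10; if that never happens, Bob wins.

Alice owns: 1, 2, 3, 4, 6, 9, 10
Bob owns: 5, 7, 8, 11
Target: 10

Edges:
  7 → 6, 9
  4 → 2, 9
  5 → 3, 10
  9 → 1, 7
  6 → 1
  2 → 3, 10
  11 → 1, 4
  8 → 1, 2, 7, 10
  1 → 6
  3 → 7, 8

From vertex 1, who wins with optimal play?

A0 = {10}
A1: add {2} — 2 (Alice) has 2→10.
A2: add {4} — 4 (Alice) has 4→2.
A3 = A2; e.g. 1 (Alice) has no edge into A2. Fixed point.
1 never enters the attractor, so Bob can avoid the target forever.

Bob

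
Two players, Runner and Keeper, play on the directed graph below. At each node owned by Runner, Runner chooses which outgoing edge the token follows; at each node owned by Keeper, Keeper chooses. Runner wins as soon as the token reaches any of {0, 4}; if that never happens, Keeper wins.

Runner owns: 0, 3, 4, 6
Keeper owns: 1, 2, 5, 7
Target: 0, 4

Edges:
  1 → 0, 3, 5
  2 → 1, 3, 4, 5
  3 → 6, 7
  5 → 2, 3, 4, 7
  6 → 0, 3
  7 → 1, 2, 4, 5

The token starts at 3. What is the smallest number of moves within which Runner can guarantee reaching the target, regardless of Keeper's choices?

A0 = {0, 4}
A1: add {6} — 6 (Runner) has 6→0.
A2: add {3} — 3 (Runner) has 3→6.
A3 = A2; e.g. 1 (Keeper) can still go to 5. Fixed point.
3 enters the attractor at level 2, so Runner can force the target in 2 moves from there.

2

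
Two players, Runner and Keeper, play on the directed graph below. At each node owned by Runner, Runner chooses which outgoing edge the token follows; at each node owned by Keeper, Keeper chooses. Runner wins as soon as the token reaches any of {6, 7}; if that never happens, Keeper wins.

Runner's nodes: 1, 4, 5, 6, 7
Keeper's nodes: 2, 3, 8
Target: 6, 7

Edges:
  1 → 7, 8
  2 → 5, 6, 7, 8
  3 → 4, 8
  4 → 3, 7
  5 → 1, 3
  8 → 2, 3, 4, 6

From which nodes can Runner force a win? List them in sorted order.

1, 4, 5, 6, 7

A0 = {6, 7}
A1: add {1, 4} — 1 (Runner) has 1→7; 4 (Runner) has 4→7.
A2: add {5} — 5 (Runner) has 5→1.
A3 = A2; e.g. 2 (Keeper) can still go to 8. Fixed point.
Runner's winning region = {1, 4, 5, 6, 7}.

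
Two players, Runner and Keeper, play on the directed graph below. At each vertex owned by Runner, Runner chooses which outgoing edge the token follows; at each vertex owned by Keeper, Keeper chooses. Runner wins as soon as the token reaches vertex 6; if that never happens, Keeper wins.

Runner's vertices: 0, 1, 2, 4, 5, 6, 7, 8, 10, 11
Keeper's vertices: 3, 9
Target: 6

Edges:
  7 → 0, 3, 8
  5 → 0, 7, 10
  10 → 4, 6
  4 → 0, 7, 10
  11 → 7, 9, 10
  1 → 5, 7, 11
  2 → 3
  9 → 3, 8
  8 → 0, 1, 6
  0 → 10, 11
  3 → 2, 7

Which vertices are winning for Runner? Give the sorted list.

0, 1, 4, 5, 6, 7, 8, 10, 11

A0 = {6}
A1: add {8, 10} — 8 (Runner) has 8→6; 10 (Runner) has 10→6.
A2: add {0, 4, 5, 7, 11} — 0 (Runner) has 0→10; 4 (Runner) has 4→10; 5 (Runner) has 5→10; 7 (Runner) has 7→8; 11 (Runner) has 11→10.
A3: add {1} — 1 (Runner) has 1→5.
A4 = A3; e.g. 2 (Runner) has no edge into A3. Fixed point.
Runner's winning region = {0, 1, 4, 5, 6, 7, 8, 10, 11}.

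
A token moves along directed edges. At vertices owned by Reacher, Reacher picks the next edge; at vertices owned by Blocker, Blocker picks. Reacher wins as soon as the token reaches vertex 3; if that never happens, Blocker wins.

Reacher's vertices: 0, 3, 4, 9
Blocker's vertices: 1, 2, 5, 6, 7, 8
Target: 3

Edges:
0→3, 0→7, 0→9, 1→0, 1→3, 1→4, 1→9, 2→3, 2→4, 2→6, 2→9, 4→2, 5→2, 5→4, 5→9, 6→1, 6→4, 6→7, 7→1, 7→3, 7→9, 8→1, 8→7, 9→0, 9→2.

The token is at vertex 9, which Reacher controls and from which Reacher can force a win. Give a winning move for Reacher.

A0 = {3}
A1: add {0} — 0 (Reacher) has 0→3.
A2: add {9} — 9 (Reacher) has 9→0.
A3 = A2; e.g. 1 (Blocker) can still go to 4. Fixed point.
From 9, successor 0 is in the attractor (rank 1); the other successor 2 is not.

0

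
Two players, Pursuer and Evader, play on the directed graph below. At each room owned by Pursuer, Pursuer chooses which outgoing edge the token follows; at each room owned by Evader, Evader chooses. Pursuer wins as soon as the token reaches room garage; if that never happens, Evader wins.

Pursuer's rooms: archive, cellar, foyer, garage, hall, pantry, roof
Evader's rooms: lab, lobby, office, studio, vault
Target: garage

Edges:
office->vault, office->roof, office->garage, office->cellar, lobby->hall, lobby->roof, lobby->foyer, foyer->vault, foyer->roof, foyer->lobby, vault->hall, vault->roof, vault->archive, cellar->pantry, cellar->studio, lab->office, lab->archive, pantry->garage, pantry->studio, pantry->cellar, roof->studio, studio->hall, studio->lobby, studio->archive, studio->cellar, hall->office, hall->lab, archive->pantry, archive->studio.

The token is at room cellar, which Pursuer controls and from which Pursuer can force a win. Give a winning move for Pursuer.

A0 = {garage}
A1: add {pantry} — pantry (Pursuer) has pantry→garage.
A2: add {archive, cellar} — archive (Pursuer) has archive→pantry; cellar (Pursuer) has cellar→pantry.
A3 = A2; e.g. vault (Evader) can still go to hall. Fixed point.
From cellar, successor pantry is in the attractor (rank 1); the other successor studio is not.

pantry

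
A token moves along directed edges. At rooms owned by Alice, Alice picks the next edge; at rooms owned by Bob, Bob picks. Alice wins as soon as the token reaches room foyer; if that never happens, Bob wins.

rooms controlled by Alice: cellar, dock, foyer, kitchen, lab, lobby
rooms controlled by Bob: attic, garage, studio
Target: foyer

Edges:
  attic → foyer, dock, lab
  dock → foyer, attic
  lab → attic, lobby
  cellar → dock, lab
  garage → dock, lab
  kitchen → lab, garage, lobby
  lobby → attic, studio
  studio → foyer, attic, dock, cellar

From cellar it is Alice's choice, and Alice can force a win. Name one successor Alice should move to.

dock

A0 = {foyer}
A1: add {dock} — dock (Alice) has dock→foyer.
A2: add {cellar} — cellar (Alice) has cellar→dock.
A3 = A2; e.g. attic (Bob) can still go to lab. Fixed point.
From cellar, successor dock is in the attractor (rank 1); the other successor lab is not.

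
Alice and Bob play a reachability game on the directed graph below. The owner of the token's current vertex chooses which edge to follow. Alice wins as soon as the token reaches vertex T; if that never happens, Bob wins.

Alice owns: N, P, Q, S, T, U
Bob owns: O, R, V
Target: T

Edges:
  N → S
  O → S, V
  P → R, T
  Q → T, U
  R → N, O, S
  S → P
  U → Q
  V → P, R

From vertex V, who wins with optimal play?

Bob

A0 = {T}
A1: add {P, Q} — P (Alice) has P→T; Q (Alice) has Q→T.
A2: add {S, U} — S (Alice) has S→P; U (Alice) has U→Q.
A3: add {N} — N (Alice) has N→S.
A4 = A3; e.g. O (Bob) can still go to V. Fixed point.
V never enters the attractor, so Bob can avoid the target forever.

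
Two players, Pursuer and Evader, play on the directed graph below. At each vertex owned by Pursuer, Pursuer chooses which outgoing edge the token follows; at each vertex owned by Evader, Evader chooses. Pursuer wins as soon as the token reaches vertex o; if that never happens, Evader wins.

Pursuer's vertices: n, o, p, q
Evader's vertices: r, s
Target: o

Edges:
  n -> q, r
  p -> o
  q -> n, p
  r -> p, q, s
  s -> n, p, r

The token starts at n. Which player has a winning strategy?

A0 = {o}
A1: add {p} — p (Pursuer) has p→o.
A2: add {q} — q (Pursuer) has q→p.
A3: add {n} — n (Pursuer) has n→q.
A4 = A3; e.g. r (Evader) can still go to s. Fixed point.
n ∈ A3, so Pursuer can force the target.

Pursuer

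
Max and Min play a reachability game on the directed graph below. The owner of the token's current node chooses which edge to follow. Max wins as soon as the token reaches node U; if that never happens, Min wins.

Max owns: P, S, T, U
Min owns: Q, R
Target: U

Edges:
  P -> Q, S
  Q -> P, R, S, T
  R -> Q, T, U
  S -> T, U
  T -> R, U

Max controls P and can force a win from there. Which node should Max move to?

S

A0 = {U}
A1: add {S, T} — S (Max) has S→U; T (Max) has T→U.
A2: add {P} — P (Max) has P→S.
A3 = A2; e.g. Q (Min) can still go to R. Fixed point.
From P, successor S is in the attractor (rank 1); the other successor Q is not.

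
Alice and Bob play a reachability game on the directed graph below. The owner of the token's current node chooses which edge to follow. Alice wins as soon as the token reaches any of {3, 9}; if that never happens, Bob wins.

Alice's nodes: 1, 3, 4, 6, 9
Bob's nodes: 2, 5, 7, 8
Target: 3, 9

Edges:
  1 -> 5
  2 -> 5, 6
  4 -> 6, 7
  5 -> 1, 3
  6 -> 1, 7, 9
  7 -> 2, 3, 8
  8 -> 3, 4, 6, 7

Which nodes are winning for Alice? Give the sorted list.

A0 = {3, 9}
A1: add {6} — 6 (Alice) has 6→9.
A2: add {4} — 4 (Alice) has 4→6.
A3 = A2; e.g. 1 (Alice) has no edge into A2. Fixed point.
Alice's winning region = {3, 4, 6, 9}.

3, 4, 6, 9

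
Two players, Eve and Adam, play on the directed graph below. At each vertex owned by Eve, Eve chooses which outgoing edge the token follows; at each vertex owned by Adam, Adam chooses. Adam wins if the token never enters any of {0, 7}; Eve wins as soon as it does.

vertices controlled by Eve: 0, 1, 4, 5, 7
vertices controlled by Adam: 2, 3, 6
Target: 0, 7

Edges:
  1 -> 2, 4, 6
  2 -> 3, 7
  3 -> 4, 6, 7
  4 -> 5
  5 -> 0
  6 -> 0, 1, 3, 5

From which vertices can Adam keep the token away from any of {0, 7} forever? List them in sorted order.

2, 3, 6

A0 = {0, 7}
A1: add {5} — 5 (Eve) has 5→0.
A2: add {4} — 4 (Eve) has 4→5.
A3: add {1} — 1 (Eve) has 1→4.
A4 = A3; e.g. 2 (Adam) can still go to 3. Fixed point.
Eve's attractor = {0, 1, 4, 5, 7}; Adam avoids the target exactly from the complement.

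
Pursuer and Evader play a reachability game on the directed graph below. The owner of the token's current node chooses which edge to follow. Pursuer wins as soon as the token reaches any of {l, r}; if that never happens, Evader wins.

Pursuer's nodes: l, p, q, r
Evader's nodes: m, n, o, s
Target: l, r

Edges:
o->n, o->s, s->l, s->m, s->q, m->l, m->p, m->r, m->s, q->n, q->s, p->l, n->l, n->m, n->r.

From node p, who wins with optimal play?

A0 = {l, r}
A1: add {p} — p (Pursuer) has p→l.
A2 = A1; e.g. m (Evader) can still go to s. Fixed point.
p ∈ A1, so Pursuer can force the target.

Pursuer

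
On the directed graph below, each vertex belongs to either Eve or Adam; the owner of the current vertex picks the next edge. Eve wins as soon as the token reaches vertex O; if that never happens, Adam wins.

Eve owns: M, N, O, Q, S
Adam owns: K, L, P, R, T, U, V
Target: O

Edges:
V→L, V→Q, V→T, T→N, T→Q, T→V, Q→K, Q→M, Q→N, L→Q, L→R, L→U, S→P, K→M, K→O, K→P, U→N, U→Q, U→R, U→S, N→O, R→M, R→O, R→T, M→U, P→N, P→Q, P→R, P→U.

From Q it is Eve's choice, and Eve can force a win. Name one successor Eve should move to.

A0 = {O}
A1: add {N} — N (Eve) has N→O.
A2: add {Q} — Q (Eve) has Q→N.
A3 = A2; e.g. K (Adam) can still go to M. Fixed point.
From Q, successor N is in the attractor (rank 1); the other successors K, M are not.

N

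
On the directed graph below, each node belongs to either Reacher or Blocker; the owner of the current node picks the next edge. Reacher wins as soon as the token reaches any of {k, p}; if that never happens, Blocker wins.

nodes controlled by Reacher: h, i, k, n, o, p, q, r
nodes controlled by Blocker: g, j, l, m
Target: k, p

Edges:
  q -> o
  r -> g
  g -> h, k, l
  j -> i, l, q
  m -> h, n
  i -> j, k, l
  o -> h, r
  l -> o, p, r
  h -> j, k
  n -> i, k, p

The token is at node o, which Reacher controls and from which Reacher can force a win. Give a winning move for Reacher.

A0 = {k, p}
A1: add {h, i, n} — h (Reacher) has h→k; i (Reacher) has i→k; n (Reacher) has n→k.
A2: add {m, o} — m (Blocker): all of {h, n} already in; o (Reacher) has o→h.
A3: add {q} — q (Reacher) has q→o.
A4 = A3; e.g. g (Blocker) can still go to l. Fixed point.
From o, successor h is in the attractor (rank 1); the other successor r is not.

h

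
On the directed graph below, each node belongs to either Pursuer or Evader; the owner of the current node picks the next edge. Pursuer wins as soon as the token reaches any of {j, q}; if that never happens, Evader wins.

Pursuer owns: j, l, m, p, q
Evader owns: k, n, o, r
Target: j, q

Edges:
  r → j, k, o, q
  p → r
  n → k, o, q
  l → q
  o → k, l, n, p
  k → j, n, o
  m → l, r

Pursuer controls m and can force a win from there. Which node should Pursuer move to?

l

A0 = {j, q}
A1: add {l} — l (Pursuer) has l→q.
A2: add {m} — m (Pursuer) has m→l.
A3 = A2; e.g. k (Evader) can still go to n. Fixed point.
From m, successor l is in the attractor (rank 1); the other successor r is not.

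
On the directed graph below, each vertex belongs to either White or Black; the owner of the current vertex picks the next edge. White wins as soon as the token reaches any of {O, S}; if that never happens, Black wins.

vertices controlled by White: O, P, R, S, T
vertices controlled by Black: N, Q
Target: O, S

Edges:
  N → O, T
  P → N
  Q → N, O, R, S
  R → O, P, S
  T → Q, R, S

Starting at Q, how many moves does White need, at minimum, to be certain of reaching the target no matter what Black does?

A0 = {O, S}
A1: add {R, T} — R (White) has R→O; T (White) has T→S.
A2: add {N} — N (Black): all of {O, T} already in.
A3: add {P, Q} — P (White) has P→N; Q (Black): all of {N, O, R, S} already in.
A3 = all vertices. Fixed point.
Q enters the attractor at level 3, so White can force the target in 3 moves from there.

3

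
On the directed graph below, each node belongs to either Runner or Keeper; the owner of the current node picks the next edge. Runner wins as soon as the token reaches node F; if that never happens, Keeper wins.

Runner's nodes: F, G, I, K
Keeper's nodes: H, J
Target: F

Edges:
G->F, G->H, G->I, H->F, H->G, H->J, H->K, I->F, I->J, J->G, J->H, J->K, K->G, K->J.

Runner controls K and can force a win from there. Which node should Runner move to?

G

A0 = {F}
A1: add {G, I} — G (Runner) has G→F; I (Runner) has I→F.
A2: add {K} — K (Runner) has K→G.
A3 = A2; e.g. H (Keeper) can still go to J. Fixed point.
From K, successor G is in the attractor (rank 1); the other successor J is not.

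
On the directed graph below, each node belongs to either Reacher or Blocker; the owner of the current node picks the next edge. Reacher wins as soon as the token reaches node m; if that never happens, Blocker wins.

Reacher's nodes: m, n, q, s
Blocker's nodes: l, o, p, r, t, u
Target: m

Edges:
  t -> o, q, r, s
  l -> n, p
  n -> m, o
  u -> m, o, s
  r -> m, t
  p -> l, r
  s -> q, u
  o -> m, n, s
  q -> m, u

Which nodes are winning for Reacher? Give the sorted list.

A0 = {m}
A1: add {n, q} — n (Reacher) has n→m; q (Reacher) has q→m.
A2: add {s} — s (Reacher) has s→q.
A3: add {o} — o (Blocker): all of {m, n, s} already in.
A4: add {u} — u (Blocker): all of {m, o, s} already in.
A5 = A4; e.g. l (Blocker) can still go to p. Fixed point.
Reacher's winning region = {m, n, o, q, s, u}.

m, n, o, q, s, u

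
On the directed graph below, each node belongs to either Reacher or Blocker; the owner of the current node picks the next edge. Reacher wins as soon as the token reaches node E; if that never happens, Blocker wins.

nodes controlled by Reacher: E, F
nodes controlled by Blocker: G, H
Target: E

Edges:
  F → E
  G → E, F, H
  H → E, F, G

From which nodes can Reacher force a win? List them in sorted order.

E, F

A0 = {E}
A1: add {F} — F (Reacher) has F→E.
A2 = A1; e.g. G (Blocker) can still go to H. Fixed point.
Reacher's winning region = {E, F}.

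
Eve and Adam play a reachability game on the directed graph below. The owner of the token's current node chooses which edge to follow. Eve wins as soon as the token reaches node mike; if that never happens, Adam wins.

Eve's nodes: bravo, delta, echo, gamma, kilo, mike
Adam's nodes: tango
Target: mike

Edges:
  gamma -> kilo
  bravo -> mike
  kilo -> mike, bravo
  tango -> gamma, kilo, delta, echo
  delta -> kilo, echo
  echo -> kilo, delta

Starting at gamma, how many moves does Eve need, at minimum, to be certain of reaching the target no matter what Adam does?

A0 = {mike}
A1: add {bravo, kilo} — bravo (Eve) has bravo→mike; kilo (Eve) has kilo→mike.
A2: add {delta, echo, gamma} — gamma (Eve) has gamma→kilo; delta (Eve) has delta→kilo; echo (Eve) has echo→kilo.
gamma enters the attractor at level 2, so Eve can force the target in 2 moves from there.

2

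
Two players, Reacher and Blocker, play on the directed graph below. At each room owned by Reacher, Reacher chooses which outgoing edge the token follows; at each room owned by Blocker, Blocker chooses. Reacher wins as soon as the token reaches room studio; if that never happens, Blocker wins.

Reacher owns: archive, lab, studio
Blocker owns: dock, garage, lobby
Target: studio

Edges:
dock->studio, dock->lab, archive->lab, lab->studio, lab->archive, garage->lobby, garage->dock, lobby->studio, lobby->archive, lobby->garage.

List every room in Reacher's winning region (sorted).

archive, dock, lab, studio

A0 = {studio}
A1: add {lab} — lab (Reacher) has lab→studio.
A2: add {archive, dock} — dock (Blocker): all of {studio, lab} already in; archive (Reacher) has archive→lab.
A3 = A2; e.g. lobby (Blocker) can still go to garage. Fixed point.
Reacher's winning region = {archive, dock, lab, studio}.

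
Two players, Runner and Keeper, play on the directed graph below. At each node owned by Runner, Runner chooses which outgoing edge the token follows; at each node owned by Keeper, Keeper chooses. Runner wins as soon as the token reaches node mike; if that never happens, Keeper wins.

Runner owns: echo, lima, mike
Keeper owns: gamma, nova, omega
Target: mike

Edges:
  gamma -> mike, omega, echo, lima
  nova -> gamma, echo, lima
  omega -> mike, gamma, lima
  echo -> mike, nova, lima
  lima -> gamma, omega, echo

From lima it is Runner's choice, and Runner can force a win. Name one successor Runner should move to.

echo

A0 = {mike}
A1: add {echo} — echo (Runner) has echo→mike.
A2: add {lima} — lima (Runner) has lima→echo.
A3 = A2; e.g. gamma (Keeper) can still go to omega. Fixed point.
From lima, successor echo is in the attractor (rank 1); the other successors gamma, omega are not.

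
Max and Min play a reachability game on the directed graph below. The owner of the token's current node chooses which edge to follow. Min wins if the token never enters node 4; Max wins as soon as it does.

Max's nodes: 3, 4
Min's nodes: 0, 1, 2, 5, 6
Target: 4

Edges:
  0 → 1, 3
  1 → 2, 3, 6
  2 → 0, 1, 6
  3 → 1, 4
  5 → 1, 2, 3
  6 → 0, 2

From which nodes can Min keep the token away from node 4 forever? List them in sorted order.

A0 = {4}
A1: add {3} — 3 (Max) has 3→4.
A2 = A1; e.g. 0 (Min) can still go to 1. Fixed point.
Max's attractor = {3, 4}; Min avoids the target exactly from the complement.

0, 1, 2, 5, 6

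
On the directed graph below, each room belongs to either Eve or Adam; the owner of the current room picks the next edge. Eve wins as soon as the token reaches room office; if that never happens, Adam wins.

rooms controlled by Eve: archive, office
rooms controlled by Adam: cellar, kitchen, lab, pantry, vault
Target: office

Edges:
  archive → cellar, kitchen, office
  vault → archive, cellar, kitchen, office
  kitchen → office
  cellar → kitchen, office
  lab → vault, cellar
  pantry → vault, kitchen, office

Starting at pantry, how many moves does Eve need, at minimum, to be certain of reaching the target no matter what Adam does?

A0 = {office}
A1: add {archive, kitchen} — archive (Eve) has archive→office; kitchen (Adam): all of {office} already in.
A2: add {cellar} — cellar (Adam): all of {kitchen, office} already in.
A3: add {vault} — vault (Adam): all of {archive, cellar, kitchen, office} already in.
A4: add {lab, pantry} — lab (Adam): all of {vault, cellar} already in; pantry (Adam): all of {vault, kitchen, office} already in.
A4 = all vertices. Fixed point.
pantry enters the attractor at level 4, so Eve can force the target in 4 moves from there.

4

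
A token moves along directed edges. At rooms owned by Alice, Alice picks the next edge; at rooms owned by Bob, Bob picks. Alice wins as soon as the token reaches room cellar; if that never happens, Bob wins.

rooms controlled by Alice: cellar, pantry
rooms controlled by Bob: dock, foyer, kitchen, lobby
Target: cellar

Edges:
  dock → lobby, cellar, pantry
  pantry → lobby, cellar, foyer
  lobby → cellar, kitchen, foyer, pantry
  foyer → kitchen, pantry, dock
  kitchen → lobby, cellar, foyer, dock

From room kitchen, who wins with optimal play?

Bob

A0 = {cellar}
A1: add {pantry} — pantry (Alice) has pantry→cellar.
A2 = A1; e.g. lobby (Bob) can still go to kitchen. Fixed point.
kitchen never enters the attractor, so Bob can avoid the target forever.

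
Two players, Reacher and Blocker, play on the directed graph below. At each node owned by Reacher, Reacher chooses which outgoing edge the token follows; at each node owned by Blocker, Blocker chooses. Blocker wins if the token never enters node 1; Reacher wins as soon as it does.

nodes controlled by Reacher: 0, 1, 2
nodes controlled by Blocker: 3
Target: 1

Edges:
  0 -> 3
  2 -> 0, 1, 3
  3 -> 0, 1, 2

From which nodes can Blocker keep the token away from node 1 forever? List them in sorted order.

A0 = {1}
A1: add {2} — 2 (Reacher) has 2→1.
A2 = A1; e.g. 0 (Reacher) has no edge into A1. Fixed point.
Reacher's attractor = {1, 2}; Blocker avoids the target exactly from the complement.

0, 3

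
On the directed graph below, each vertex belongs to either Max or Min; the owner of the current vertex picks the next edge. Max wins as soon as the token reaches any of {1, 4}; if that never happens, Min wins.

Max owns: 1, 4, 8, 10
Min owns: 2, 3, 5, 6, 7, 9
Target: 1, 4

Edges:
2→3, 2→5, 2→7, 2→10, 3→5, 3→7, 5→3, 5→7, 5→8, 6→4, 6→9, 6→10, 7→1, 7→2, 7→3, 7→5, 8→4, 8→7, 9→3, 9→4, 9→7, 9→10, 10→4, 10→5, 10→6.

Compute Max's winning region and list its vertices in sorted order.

A0 = {1, 4}
A1: add {8, 10} — 8 (Max) has 8→4; 10 (Max) has 10→4.
A2 = A1; e.g. 2 (Min) can still go to 3. Fixed point.
Max's winning region = {1, 4, 8, 10}.

1, 4, 8, 10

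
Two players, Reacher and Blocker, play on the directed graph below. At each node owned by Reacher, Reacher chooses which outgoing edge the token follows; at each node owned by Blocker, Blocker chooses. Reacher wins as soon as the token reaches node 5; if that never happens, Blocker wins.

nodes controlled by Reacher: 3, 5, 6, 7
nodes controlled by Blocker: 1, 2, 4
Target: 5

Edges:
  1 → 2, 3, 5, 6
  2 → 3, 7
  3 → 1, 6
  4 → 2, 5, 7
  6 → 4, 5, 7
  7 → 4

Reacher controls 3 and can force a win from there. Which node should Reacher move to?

6

A0 = {5}
A1: add {6} — 6 (Reacher) has 6→5.
A2: add {3} — 3 (Reacher) has 3→6.
A3 = A2; e.g. 1 (Blocker) can still go to 2. Fixed point.
From 3, successor 6 is in the attractor (rank 1); the other successor 1 is not.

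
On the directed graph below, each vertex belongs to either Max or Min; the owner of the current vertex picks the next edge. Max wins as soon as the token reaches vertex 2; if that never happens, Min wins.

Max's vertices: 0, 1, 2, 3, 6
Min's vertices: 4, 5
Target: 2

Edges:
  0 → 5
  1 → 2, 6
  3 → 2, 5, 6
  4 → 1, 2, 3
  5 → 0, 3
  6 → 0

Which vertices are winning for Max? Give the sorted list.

A0 = {2}
A1: add {1, 3} — 1 (Max) has 1→2; 3 (Max) has 3→2.
A2: add {4} — 4 (Min): all of {1, 2, 3} already in.
A3 = A2; e.g. 0 (Max) has no edge into A2. Fixed point.
Max's winning region = {1, 2, 3, 4}.

1, 2, 3, 4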